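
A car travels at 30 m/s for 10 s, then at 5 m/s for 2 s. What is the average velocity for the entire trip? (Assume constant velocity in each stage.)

d₁ = v₁t₁ = 30 × 10 = 300 m
d₂ = v₂t₂ = 5 × 2 = 10 m
d_total = 310 m, t_total = 12 s
v_avg = d_total/t_total = 310/12 = 25.83 m/s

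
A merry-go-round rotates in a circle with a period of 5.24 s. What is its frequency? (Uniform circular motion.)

f = 1/T = 1/5.24 = 0.1908 Hz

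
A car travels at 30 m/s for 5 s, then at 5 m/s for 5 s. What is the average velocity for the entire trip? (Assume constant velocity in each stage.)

d₁ = v₁t₁ = 30 × 5 = 150 m
d₂ = v₂t₂ = 5 × 5 = 25 m
d_total = 175 m, t_total = 10 s
v_avg = d_total/t_total = 175/10 = 17.5 m/s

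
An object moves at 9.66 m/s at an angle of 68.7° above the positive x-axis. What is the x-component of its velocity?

vₓ = v cos(θ) = 9.66 × cos(68.7°) = 3.51 m/s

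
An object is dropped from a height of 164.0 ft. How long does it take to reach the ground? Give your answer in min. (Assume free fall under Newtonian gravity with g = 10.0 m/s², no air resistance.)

h = 164.0 ft × 0.3048 = 49.9872 m
t = √(2h/g) = √(2 × 49.9872 / 10.0) = 3.16187 s
t = 3.16187 s / 60.0 = 0.0527 min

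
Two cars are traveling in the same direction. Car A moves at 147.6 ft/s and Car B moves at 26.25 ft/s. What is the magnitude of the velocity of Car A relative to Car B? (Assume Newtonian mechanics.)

v_rel = |v_A - v_B| = |147.6 - 26.25| = 121.35 ft/s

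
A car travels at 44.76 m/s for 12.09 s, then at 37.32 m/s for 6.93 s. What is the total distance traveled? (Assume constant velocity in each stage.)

d₁ = v₁t₁ = 44.76 × 12.09 = 541.1484 m
d₂ = v₂t₂ = 37.32 × 6.93 = 258.6276 m
d_total = 541.1484 + 258.6276 = 799.78 m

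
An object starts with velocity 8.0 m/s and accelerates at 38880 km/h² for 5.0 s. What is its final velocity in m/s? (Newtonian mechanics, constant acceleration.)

a = 38880 km/h² × 7.716049382716049e-05 = 3.0 m/s²
v = v₀ + a × t = 8.0 + 3.0 × 5.0 = 23.0 m/s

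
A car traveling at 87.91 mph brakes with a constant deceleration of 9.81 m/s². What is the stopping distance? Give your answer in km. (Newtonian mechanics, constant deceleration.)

v₀ = 87.91 mph × 0.44704 = 39.2993 m/s
d = v₀² / (2a) = 39.2993² / (2 × 9.81) = 1544.43 / 19.62 = 78.7171 m
d = 78.7171 m / 1000.0 = 0.07872 km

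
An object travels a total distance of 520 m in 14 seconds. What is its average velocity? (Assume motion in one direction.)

v_avg = Δd / Δt = 520 / 14 = 37.14 m/s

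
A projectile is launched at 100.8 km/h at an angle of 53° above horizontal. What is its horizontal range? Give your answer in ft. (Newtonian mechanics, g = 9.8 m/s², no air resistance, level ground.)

v₀ = 100.8 km/h × 0.2777777777777778 = 28.0 m/s
R = v₀² × sin(2θ) / g = 28.0² × sin(2 × 53°) / 9.8 = 784.0 × 0.961262 / 9.8 = 76.901 m
R = 76.901 m / 0.3048 = 252.3 ft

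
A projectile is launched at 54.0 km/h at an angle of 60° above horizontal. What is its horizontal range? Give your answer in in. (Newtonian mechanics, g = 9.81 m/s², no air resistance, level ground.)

v₀ = 54.0 km/h × 0.2777777777777778 = 15.0 m/s
R = v₀² × sin(2θ) / g = 15.0² × sin(2 × 60°) / 9.81 = 225.0 × 0.866025 / 9.81 = 19.863 m
R = 19.863 m / 0.0254 = 782.0 in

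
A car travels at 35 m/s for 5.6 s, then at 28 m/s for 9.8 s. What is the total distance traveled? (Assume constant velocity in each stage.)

d₁ = v₁t₁ = 35 × 5.6 = 196.0 m
d₂ = v₂t₂ = 28 × 9.8 = 274.4 m
d_total = 196.0 + 274.4 = 470.4 m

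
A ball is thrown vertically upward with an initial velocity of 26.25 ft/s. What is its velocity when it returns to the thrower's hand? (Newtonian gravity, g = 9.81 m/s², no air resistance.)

By conservation of energy (no air resistance), the ball returns to the throw height with the same speed as launch, but directed downward.
|v_ground| = v₀ = 26.25 ft/s
v_ground = 26.25 ft/s (downward)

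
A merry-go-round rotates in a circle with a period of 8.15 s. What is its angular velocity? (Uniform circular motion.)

ω = 2π/T = 2π/8.15 = 0.7709 rad/s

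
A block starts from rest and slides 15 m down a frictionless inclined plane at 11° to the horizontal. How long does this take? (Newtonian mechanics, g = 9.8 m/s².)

a = g sin(θ) = 9.8 × sin(11°) = 1.8699 m/s²
t = √(2d/a) = √(2 × 15 / 1.8699) = 4.01 s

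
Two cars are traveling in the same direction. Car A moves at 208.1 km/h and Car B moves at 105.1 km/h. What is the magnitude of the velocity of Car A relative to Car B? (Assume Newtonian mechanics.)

v_rel = |v_A - v_B| = |208.1 - 105.1| = 103.0 km/h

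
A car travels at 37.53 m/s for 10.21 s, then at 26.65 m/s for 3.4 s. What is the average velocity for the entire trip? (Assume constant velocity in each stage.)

d₁ = v₁t₁ = 37.53 × 10.21 = 383.1813 m
d₂ = v₂t₂ = 26.65 × 3.4 = 90.61 m
d_total = 473.7913 m, t_total = 13.61 s
v_avg = d_total/t_total = 473.7913/13.61 = 34.81 m/s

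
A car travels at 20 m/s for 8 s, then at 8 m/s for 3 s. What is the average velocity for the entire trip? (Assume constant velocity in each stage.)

d₁ = v₁t₁ = 20 × 8 = 160 m
d₂ = v₂t₂ = 8 × 3 = 24 m
d_total = 184 m, t_total = 11 s
v_avg = d_total/t_total = 184/11 = 16.73 m/s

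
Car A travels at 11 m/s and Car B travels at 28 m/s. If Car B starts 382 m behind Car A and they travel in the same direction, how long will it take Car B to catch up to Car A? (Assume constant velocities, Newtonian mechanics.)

Relative speed: v_rel = 28 - 11 = 17 m/s
Time to catch: t = d₀/v_rel = 382/17 = 22.47 s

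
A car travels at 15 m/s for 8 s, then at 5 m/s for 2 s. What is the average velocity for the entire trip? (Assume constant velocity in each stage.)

d₁ = v₁t₁ = 15 × 8 = 120 m
d₂ = v₂t₂ = 5 × 2 = 10 m
d_total = 130 m, t_total = 10 s
v_avg = d_total/t_total = 130/10 = 13.0 m/s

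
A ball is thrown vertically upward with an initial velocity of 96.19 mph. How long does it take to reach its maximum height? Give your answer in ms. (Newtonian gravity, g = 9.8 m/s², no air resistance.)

v₀ = 96.19 mph × 0.44704 = 43.0008 m/s
t_up = v₀ / g = 43.0008 / 9.8 = 4.38784 s
t_up = 4.38784 s / 0.001 = 4388 ms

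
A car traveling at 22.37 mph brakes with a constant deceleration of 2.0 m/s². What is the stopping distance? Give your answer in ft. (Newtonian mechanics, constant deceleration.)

v₀ = 22.37 mph × 0.44704 = 10.0003 m/s
d = v₀² / (2a) = 10.0003² / (2 × 2.0) = 100.006 / 4.0 = 25.0015 m
d = 25.0015 m / 0.3048 = 82.03 ft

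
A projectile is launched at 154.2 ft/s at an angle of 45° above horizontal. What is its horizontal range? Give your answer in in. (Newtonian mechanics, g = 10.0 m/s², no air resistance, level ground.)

v₀ = 154.2 ft/s × 0.3048 = 47.0002 m/s
R = v₀² × sin(2θ) / g = 47.0002² × sin(2 × 45°) / 10.0 = 2209.02 × 1.0 / 10.0 = 220.902 m
R = 220.902 m / 0.0254 = 8697 in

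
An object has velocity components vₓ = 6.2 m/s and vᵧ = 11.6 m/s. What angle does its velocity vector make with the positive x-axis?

θ = arctan(vᵧ/vₓ) = arctan(11.6/6.2) = 61.88°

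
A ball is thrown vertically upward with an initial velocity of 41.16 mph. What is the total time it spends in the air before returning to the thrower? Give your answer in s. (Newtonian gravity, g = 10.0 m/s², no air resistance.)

v₀ = 41.16 mph × 0.44704 = 18.4002 m/s
t_total = 2 × v₀ / g = 2 × 18.4002 / 10.0 = 3.68 s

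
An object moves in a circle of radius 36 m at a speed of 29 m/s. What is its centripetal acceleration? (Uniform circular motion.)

a_c = v²/r = 29²/36 = 841/36 = 23.36 m/s²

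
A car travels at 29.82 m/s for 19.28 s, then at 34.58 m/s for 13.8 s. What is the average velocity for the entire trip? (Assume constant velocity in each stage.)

d₁ = v₁t₁ = 29.82 × 19.28 = 574.9296 m
d₂ = v₂t₂ = 34.58 × 13.8 = 477.204 m
d_total = 1052.1336 m, t_total = 33.08 s
v_avg = d_total/t_total = 1052.1336/33.08 = 31.81 m/s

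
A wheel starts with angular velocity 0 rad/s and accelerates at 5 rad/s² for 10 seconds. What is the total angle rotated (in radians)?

θ = ω₀t + ½αt² = 0×10 + ½×5×10² = 250.0 rad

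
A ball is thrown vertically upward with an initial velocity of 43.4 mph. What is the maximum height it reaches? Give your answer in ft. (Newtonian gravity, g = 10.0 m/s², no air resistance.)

v₀ = 43.4 mph × 0.44704 = 19.4015 m/s
h_max = v₀² / (2g) = 19.4015² / (2 × 10.0) = 376.418 / 20.0 = 18.8209 m
h_max = 18.8209 m / 0.3048 = 61.75 ft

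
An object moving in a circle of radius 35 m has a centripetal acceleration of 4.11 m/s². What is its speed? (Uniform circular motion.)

v = √(a_c × r) = √(4.11 × 35) = 11.99 m/s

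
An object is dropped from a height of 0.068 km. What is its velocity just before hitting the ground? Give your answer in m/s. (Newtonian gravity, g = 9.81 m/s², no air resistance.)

h = 0.068 km × 1000.0 = 68.0 m
v = √(2gh) = √(2 × 9.81 × 68.0) = 36.53 m/s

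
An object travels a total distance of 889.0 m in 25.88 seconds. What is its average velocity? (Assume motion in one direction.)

v_avg = Δd / Δt = 889.0 / 25.88 = 34.35 m/s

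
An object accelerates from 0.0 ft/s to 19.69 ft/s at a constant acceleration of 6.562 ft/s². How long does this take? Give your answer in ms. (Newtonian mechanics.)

v₀ = 0.0 ft/s × 0.3048 = 0.0 m/s
v = 19.69 ft/s × 0.3048 = 6.00151 m/s
a = 6.562 ft/s² × 0.3048 = 2.0001 m/s²
t = (v - v₀) / a = (6.00151 - 0.0) / 2.0001 = 3.0006 s
t = 3.0006 s / 0.001 = 3001 ms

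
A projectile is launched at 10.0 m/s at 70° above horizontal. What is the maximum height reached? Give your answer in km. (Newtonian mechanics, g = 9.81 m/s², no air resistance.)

H = v₀² × sin²(θ) / (2g) = 10.0² × sin(70°)² / (2 × 9.81) = 100.0 × 0.883022 / 19.62 = 4.50062 m
H = 4.50062 m / 1000.0 = 0.004501 km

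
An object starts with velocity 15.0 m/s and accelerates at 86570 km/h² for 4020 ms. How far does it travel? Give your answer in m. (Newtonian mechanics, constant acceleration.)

a = 86570 km/h² × 7.716049382716049e-05 = 6.67978 m/s²
t = 4020 ms × 0.001 = 4.02 s
d = v₀ × t + ½ × a × t² = 15.0 × 4.02 + 0.5 × 6.67978 × 4.02² = 114.3 m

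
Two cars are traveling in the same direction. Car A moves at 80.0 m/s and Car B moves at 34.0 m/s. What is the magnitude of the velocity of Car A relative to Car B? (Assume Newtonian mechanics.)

v_rel = |v_A - v_B| = |80.0 - 34.0| = 46.0 m/s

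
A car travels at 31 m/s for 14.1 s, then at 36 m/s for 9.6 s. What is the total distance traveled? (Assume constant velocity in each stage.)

d₁ = v₁t₁ = 31 × 14.1 = 437.1 m
d₂ = v₂t₂ = 36 × 9.6 = 345.6 m
d_total = 437.1 + 345.6 = 782.7 m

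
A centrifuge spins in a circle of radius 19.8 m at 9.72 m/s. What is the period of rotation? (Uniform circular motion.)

T = 2πr/v = 2π×19.8/9.72 = 12.8 s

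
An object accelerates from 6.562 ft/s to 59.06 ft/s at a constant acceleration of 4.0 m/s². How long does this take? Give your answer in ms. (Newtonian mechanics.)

v₀ = 6.562 ft/s × 0.3048 = 2.0001 m/s
v = 59.06 ft/s × 0.3048 = 18.0015 m/s
t = (v - v₀) / a = (18.0015 - 2.0001) / 4.0 = 4.00035 s
t = 4.00035 s / 0.001 = 4000 ms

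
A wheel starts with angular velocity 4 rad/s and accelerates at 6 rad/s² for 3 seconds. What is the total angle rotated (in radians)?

θ = ω₀t + ½αt² = 4×3 + ½×6×3² = 39.0 rad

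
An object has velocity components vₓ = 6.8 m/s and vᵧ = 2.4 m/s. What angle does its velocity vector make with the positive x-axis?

θ = arctan(vᵧ/vₓ) = arctan(2.4/6.8) = 19.44°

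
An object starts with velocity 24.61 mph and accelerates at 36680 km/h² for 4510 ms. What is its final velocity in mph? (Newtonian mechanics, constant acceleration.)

v₀ = 24.61 mph × 0.44704 = 11.0017 m/s
a = 36680 km/h² × 7.716049382716049e-05 = 2.83025 m/s²
t = 4510 ms × 0.001 = 4.51 s
v = v₀ + a × t = 11.0017 + 2.83025 × 4.51 = 23.7661 m/s
v = 23.7661 m/s / 0.44704 = 53.16 mph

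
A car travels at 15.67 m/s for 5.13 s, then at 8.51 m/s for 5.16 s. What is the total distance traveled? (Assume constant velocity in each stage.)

d₁ = v₁t₁ = 15.67 × 5.13 = 80.3871 m
d₂ = v₂t₂ = 8.51 × 5.16 = 43.9116 m
d_total = 80.3871 + 43.9116 = 124.3 m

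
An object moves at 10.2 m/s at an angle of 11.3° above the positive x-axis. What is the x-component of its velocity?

vₓ = v cos(θ) = 10.2 × cos(11.3°) = 10.0 m/s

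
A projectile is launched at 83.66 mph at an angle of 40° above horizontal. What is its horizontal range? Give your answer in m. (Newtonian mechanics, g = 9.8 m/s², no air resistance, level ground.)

v₀ = 83.66 mph × 0.44704 = 37.3994 m/s
R = v₀² × sin(2θ) / g = 37.3994² × sin(2 × 40°) / 9.8 = 1398.72 × 0.984808 / 9.8 = 140.6 m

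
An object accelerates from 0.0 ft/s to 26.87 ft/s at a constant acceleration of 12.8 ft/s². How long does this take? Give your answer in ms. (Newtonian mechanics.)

v₀ = 0.0 ft/s × 0.3048 = 0.0 m/s
v = 26.87 ft/s × 0.3048 = 8.18998 m/s
a = 12.8 ft/s² × 0.3048 = 3.90144 m/s²
t = (v - v₀) / a = (8.18998 - 0.0) / 3.90144 = 2.09922 s
t = 2.09922 s / 0.001 = 2099 ms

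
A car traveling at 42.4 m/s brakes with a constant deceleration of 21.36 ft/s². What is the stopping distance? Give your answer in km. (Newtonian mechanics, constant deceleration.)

a = 21.36 ft/s² × 0.3048 = 6.51053 m/s²
d = v₀² / (2a) = 42.4² / (2 × 6.51053) = 1797.76 / 13.0211 = 138.065 m
d = 138.065 m / 1000.0 = 0.1381 km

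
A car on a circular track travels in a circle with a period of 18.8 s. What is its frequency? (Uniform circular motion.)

f = 1/T = 1/18.8 = 0.0532 Hz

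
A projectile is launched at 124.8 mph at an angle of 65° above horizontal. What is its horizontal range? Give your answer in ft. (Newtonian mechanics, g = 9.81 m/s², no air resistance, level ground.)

v₀ = 124.8 mph × 0.44704 = 55.7906 m/s
R = v₀² × sin(2θ) / g = 55.7906² × sin(2 × 65°) / 9.81 = 3112.59 × 0.766044 / 9.81 = 243.056 m
R = 243.056 m / 0.3048 = 797.4 ft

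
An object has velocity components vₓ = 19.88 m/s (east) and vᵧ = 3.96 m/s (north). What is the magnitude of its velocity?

|v| = √(vₓ² + vᵧ²) = √(19.88² + 3.96²) = √(410.896) = 20.27 m/s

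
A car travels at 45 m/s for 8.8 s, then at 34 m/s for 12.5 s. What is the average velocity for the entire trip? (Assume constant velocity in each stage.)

d₁ = v₁t₁ = 45 × 8.8 = 396.0 m
d₂ = v₂t₂ = 34 × 12.5 = 425.0 m
d_total = 821.0 m, t_total = 21.3 s
v_avg = d_total/t_total = 821.0/21.3 = 38.54 m/s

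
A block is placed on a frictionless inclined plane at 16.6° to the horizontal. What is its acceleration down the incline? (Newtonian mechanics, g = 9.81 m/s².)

a = g sin(θ) = 9.81 × sin(16.6°) = 9.81 × 0.2857 = 2.8 m/s²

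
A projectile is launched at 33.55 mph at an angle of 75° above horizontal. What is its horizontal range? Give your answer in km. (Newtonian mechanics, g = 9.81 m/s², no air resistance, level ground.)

v₀ = 33.55 mph × 0.44704 = 14.9982 m/s
R = v₀² × sin(2θ) / g = 14.9982² × sin(2 × 75°) / 9.81 = 224.946 × 0.5 / 9.81 = 11.4651 m
R = 11.4651 m / 1000.0 = 0.01147 km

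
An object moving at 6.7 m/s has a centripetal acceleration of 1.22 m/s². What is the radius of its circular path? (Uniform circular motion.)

r = v²/a_c = 6.7²/1.22 = 36.8 m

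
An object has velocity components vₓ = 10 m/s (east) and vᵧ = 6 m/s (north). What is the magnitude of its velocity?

|v| = √(vₓ² + vᵧ²) = √(10² + 6²) = √(136) = 11.66 m/s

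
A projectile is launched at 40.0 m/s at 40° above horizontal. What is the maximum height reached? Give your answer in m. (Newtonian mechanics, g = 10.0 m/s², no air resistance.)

H = v₀² × sin²(θ) / (2g) = 40.0² × sin(40°)² / (2 × 10.0) = 1600.0 × 0.413176 / 20.0 = 33.05 m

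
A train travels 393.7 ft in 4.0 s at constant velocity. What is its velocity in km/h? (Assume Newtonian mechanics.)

d = 393.7 ft × 0.3048 = 120.0 m
v = d / t = 120.0 / 4.0 = 30.0 m/s
v = 30.0 m/s / 0.2777777777777778 = 108.0 km/h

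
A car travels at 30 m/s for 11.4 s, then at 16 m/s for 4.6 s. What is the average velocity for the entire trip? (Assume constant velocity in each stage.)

d₁ = v₁t₁ = 30 × 11.4 = 342.0 m
d₂ = v₂t₂ = 16 × 4.6 = 73.6 m
d_total = 415.6 m, t_total = 16.0 s
v_avg = d_total/t_total = 415.6/16.0 = 25.98 m/s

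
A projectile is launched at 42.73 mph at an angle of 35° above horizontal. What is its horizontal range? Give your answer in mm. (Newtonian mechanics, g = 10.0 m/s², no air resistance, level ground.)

v₀ = 42.73 mph × 0.44704 = 19.102 m/s
R = v₀² × sin(2θ) / g = 19.102² × sin(2 × 35°) / 10.0 = 364.886 × 0.939693 / 10.0 = 34.2881 m
R = 34.2881 m / 0.001 = 34290 mm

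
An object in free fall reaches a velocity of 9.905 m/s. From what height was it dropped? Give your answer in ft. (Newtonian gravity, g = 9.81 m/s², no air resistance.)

h = v² / (2g) = 9.905² / (2 × 9.81) = 5.00046 m
h = 5.00046 m / 0.3048 = 16.41 ft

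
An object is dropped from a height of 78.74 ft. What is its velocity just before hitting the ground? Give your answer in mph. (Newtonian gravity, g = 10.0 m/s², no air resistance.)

h = 78.74 ft × 0.3048 = 24.0 m
v = √(2gh) = √(2 × 10.0 × 24.0) = 21.9089 m/s
v = 21.9089 m/s / 0.44704 = 49.01 mph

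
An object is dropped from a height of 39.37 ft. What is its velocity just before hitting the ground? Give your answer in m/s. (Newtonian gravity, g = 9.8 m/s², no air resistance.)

h = 39.37 ft × 0.3048 = 12.0 m
v = √(2gh) = √(2 × 9.8 × 12.0) = 15.34 m/s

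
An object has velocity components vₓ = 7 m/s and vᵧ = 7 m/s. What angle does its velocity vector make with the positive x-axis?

θ = arctan(vᵧ/vₓ) = arctan(7/7) = 45.0°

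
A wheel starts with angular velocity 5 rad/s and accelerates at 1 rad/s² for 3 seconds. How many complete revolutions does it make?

θ = ω₀t + ½αt² = 5×3 + ½×1×3² = 19.5 rad
Total revolutions = θ/(2π) = 19.5/(2π) = 3.1
Complete revolutions = ⌊3.1⌋ = 3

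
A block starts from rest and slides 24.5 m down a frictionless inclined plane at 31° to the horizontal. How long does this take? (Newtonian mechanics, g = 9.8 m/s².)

a = g sin(θ) = 9.8 × sin(31°) = 5.0474 m/s²
t = √(2d/a) = √(2 × 24.5 / 5.0474) = 3.12 s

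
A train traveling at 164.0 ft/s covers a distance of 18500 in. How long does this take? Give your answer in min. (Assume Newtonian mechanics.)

d = 18500 in × 0.0254 = 469.9 m
v = 164.0 ft/s × 0.3048 = 49.9872 m/s
t = d / v = 469.9 / 49.9872 = 9.40041 s
t = 9.40041 s / 60.0 = 0.1567 min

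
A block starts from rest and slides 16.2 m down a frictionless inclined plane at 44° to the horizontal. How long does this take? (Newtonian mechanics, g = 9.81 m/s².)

a = g sin(θ) = 9.81 × sin(44°) = 6.8146 m/s²
t = √(2d/a) = √(2 × 16.2 / 6.8146) = 2.18 s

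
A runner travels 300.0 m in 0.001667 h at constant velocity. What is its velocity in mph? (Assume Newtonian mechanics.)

t = 0.001667 h × 3600.0 = 6.0012 s
v = d / t = 300.0 / 6.0012 = 49.99 m/s
v = 49.99 m/s / 0.44704 = 111.8 mph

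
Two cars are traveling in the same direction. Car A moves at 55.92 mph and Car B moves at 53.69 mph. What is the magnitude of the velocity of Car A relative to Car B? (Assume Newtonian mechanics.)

v_rel = |v_A - v_B| = |55.92 - 53.69| = 2.23 mph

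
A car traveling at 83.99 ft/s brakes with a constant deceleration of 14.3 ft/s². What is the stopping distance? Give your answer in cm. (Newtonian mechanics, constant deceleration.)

v₀ = 83.99 ft/s × 0.3048 = 25.6002 m/s
a = 14.3 ft/s² × 0.3048 = 4.35864 m/s²
d = v₀² / (2a) = 25.6002² / (2 × 4.35864) = 655.37 / 8.71728 = 75.1806 m
d = 75.1806 m / 0.01 = 7518 cm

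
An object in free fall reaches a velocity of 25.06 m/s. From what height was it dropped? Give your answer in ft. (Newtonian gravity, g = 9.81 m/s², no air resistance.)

h = v² / (2g) = 25.06² / (2 × 9.81) = 32.0083 m
h = 32.0083 m / 0.3048 = 105.0 ft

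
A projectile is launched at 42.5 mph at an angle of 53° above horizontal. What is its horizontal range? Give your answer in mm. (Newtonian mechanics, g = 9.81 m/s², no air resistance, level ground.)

v₀ = 42.5 mph × 0.44704 = 18.9992 m/s
R = v₀² × sin(2θ) / g = 18.9992² × sin(2 × 53°) / 9.81 = 360.97 × 0.961262 / 9.81 = 35.3707 m
R = 35.3707 m / 0.001 = 35370 mm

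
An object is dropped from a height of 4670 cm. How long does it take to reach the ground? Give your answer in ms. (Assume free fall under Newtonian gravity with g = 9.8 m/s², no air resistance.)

h = 4670 cm × 0.01 = 46.7 m
t = √(2h/g) = √(2 × 46.7 / 9.8) = 3.08717 s
t = 3.08717 s / 0.001 = 3087 ms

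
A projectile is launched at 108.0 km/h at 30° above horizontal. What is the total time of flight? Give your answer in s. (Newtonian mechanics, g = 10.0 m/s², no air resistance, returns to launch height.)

v₀ = 108.0 km/h × 0.2777777777777778 = 30.0 m/s
T = 2 × v₀ × sin(θ) / g = 2 × 30.0 × sin(30°) / 10.0 = 2 × 30.0 × 0.5 / 10.0 = 3.0 s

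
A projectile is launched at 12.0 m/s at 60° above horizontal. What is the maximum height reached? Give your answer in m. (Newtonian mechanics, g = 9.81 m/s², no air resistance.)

H = v₀² × sin²(θ) / (2g) = 12.0² × sin(60°)² / (2 × 9.81) = 144.0 × 0.75 / 19.62 = 5.505 m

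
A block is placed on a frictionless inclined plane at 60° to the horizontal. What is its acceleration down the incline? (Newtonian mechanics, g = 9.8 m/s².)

a = g sin(θ) = 9.8 × sin(60°) = 9.8 × 0.866 = 8.49 m/s²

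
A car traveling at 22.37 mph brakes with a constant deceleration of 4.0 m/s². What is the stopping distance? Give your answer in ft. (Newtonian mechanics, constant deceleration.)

v₀ = 22.37 mph × 0.44704 = 10.0003 m/s
d = v₀² / (2a) = 10.0003² / (2 × 4.0) = 100.006 / 8.0 = 12.5008 m
d = 12.5008 m / 0.3048 = 41.01 ft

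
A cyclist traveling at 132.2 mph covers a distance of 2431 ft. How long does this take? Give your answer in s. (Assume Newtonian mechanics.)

d = 2431 ft × 0.3048 = 740.969 m
v = 132.2 mph × 0.44704 = 59.0987 m/s
t = d / v = 740.969 / 59.0987 = 12.54 s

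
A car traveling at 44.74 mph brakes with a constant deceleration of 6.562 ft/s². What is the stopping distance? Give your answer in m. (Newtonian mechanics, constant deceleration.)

v₀ = 44.74 mph × 0.44704 = 20.0006 m/s
a = 6.562 ft/s² × 0.3048 = 2.0001 m/s²
d = v₀² / (2a) = 20.0006² / (2 × 2.0001) = 400.024 / 4.0002 = 100.0 m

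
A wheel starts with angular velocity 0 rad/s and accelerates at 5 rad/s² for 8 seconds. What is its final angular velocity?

ω = ω₀ + αt = 0 + 5 × 8 = 40 rad/s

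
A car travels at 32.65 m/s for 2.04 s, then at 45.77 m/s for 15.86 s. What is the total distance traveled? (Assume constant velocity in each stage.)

d₁ = v₁t₁ = 32.65 × 2.04 = 66.606 m
d₂ = v₂t₂ = 45.77 × 15.86 = 725.9122 m
d_total = 66.606 + 725.9122 = 792.52 m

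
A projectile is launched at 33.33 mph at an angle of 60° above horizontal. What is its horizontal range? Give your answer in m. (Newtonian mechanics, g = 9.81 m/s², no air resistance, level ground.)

v₀ = 33.33 mph × 0.44704 = 14.8998 m/s
R = v₀² × sin(2θ) / g = 14.8998² × sin(2 × 60°) / 9.81 = 222.004 × 0.866025 / 9.81 = 19.6 m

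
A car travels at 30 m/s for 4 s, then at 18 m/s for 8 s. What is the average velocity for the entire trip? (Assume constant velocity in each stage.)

d₁ = v₁t₁ = 30 × 4 = 120 m
d₂ = v₂t₂ = 18 × 8 = 144 m
d_total = 264 m, t_total = 12 s
v_avg = d_total/t_total = 264/12 = 22.0 m/s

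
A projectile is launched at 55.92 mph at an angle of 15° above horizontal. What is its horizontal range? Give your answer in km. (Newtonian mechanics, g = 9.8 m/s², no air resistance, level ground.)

v₀ = 55.92 mph × 0.44704 = 24.9985 m/s
R = v₀² × sin(2θ) / g = 24.9985² × sin(2 × 15°) / 9.8 = 624.925 × 0.5 / 9.8 = 31.8839 m
R = 31.8839 m / 1000.0 = 0.03188 km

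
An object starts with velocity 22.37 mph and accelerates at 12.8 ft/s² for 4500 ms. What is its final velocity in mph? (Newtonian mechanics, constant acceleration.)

v₀ = 22.37 mph × 0.44704 = 10.0003 m/s
a = 12.8 ft/s² × 0.3048 = 3.90144 m/s²
t = 4500 ms × 0.001 = 4.5 s
v = v₀ + a × t = 10.0003 + 3.90144 × 4.5 = 27.5568 m/s
v = 27.5568 m/s / 0.44704 = 61.64 mph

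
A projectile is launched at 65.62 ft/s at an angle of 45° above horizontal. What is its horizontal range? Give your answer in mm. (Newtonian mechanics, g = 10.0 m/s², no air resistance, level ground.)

v₀ = 65.62 ft/s × 0.3048 = 20.001 m/s
R = v₀² × sin(2θ) / g = 20.001² × sin(2 × 45°) / 10.0 = 400.04 × 1.0 / 10.0 = 40.004 m
R = 40.004 m / 0.001 = 40000 mm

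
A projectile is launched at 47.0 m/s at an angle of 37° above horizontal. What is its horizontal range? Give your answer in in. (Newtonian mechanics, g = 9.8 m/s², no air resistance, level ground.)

R = v₀² × sin(2θ) / g = 47.0² × sin(2 × 37°) / 9.8 = 2209.0 × 0.961262 / 9.8 = 216.676 m
R = 216.676 m / 0.0254 = 8531 in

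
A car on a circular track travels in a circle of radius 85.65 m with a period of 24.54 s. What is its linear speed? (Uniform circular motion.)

v = 2πr/T = 2π×85.65/24.54 = 21.93 m/s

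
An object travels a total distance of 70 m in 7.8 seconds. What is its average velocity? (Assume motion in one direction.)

v_avg = Δd / Δt = 70 / 7.8 = 8.97 m/s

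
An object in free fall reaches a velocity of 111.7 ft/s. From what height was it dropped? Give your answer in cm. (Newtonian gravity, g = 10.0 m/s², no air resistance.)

v = 111.7 ft/s × 0.3048 = 34.0462 m/s
h = v² / (2g) = 34.0462² / (2 × 10.0) = 57.9572 m
h = 57.9572 m / 0.01 = 5796 cm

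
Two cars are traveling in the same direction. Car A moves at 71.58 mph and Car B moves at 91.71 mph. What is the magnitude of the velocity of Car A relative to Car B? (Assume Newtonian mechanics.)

v_rel = |v_A - v_B| = |71.58 - 91.71| = 20.13 mph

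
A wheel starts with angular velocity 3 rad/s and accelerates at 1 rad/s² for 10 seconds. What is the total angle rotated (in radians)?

θ = ω₀t + ½αt² = 3×10 + ½×1×10² = 80.0 rad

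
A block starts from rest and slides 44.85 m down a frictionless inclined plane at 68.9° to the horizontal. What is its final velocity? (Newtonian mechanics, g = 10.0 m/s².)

a = g sin(θ) = 10.0 × sin(68.9°) = 9.3295 m/s²
v = √(2ad) = √(2 × 9.3295 × 44.85) = 28.93 m/s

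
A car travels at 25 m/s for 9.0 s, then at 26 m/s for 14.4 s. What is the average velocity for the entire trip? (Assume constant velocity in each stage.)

d₁ = v₁t₁ = 25 × 9.0 = 225.0 m
d₂ = v₂t₂ = 26 × 14.4 = 374.4 m
d_total = 599.4 m, t_total = 23.4 s
v_avg = d_total/t_total = 599.4/23.4 = 25.62 m/s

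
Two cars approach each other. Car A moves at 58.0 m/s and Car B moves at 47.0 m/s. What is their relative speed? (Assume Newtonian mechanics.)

v_rel = v_A + v_B = 58.0 + 47.0 = 105.0 m/s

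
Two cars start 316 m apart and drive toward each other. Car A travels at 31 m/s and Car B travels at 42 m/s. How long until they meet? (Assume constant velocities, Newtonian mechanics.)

Combined speed: v_combined = 31 + 42 = 73 m/s
Time to meet: t = d/v_combined = 316/73 = 4.33 s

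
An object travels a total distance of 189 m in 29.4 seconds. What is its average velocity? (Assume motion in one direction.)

v_avg = Δd / Δt = 189 / 29.4 = 6.43 m/s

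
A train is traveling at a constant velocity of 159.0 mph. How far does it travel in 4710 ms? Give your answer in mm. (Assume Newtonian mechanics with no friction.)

v = 159.0 mph × 0.44704 = 71.0794 m/s
t = 4710 ms × 0.001 = 4.71 s
d = v × t = 71.0794 × 4.71 = 334.784 m
d = 334.784 m / 0.001 = 334800 mm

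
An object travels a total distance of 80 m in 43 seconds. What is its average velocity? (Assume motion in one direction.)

v_avg = Δd / Δt = 80 / 43 = 1.86 m/s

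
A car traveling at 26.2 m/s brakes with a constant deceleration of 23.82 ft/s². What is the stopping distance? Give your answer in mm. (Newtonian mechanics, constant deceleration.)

a = 23.82 ft/s² × 0.3048 = 7.26034 m/s²
d = v₀² / (2a) = 26.2² / (2 × 7.26034) = 686.44 / 14.5207 = 47.2732 m
d = 47.2732 m / 0.001 = 47270 mm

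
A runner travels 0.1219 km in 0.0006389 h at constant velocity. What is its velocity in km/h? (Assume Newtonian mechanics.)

d = 0.1219 km × 1000.0 = 121.9 m
t = 0.0006389 h × 3600.0 = 2.30004 s
v = d / t = 121.9 / 2.30004 = 52.9991 m/s
v = 52.9991 m/s / 0.2777777777777778 = 190.8 km/h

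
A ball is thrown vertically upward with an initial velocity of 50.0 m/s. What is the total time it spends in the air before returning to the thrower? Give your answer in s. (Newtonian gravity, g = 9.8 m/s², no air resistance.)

t_total = 2 × v₀ / g = 2 × 50.0 / 9.8 = 10.2 s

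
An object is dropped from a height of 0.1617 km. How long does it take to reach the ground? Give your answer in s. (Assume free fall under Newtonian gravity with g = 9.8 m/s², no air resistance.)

h = 0.1617 km × 1000.0 = 161.7 m
t = √(2h/g) = √(2 × 161.7 / 9.8) = 5.745 s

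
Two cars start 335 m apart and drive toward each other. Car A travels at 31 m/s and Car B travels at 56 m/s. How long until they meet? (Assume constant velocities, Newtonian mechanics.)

Combined speed: v_combined = 31 + 56 = 87 m/s
Time to meet: t = d/v_combined = 335/87 = 3.85 s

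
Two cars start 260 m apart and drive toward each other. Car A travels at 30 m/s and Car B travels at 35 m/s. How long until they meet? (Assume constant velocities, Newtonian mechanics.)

Combined speed: v_combined = 30 + 35 = 65 m/s
Time to meet: t = d/v_combined = 260/65 = 4.0 s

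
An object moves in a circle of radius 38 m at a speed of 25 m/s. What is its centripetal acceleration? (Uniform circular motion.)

a_c = v²/r = 25²/38 = 625/38 = 16.45 m/s²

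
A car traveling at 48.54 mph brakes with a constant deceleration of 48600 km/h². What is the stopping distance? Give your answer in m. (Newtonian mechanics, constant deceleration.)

v₀ = 48.54 mph × 0.44704 = 21.6993 m/s
a = 48600 km/h² × 7.716049382716049e-05 = 3.75 m/s²
d = v₀² / (2a) = 21.6993² / (2 × 3.75) = 470.86 / 7.5 = 62.78 m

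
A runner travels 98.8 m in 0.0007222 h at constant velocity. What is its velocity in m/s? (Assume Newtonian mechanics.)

t = 0.0007222 h × 3600.0 = 2.59992 s
v = d / t = 98.8 / 2.59992 = 38.0 m/s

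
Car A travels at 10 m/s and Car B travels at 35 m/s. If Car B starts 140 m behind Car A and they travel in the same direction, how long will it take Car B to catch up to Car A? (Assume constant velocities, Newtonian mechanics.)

Relative speed: v_rel = 35 - 10 = 25 m/s
Time to catch: t = d₀/v_rel = 140/25 = 5.6 s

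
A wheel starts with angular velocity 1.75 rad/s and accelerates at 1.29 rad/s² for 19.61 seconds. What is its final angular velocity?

ω = ω₀ + αt = 1.75 + 1.29 × 19.61 = 27.05 rad/s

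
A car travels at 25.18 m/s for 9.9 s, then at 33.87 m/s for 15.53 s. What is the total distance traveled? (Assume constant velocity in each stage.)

d₁ = v₁t₁ = 25.18 × 9.9 = 249.282 m
d₂ = v₂t₂ = 33.87 × 15.53 = 526.0011 m
d_total = 249.282 + 526.0011 = 775.28 m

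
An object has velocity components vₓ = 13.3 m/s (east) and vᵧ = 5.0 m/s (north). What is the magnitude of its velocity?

|v| = √(vₓ² + vᵧ²) = √(13.3² + 5.0²) = √(201.89) = 14.21 m/s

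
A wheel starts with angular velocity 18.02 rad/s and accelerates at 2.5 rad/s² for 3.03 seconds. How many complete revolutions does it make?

θ = ω₀t + ½αt² = 18.02×3.03 + ½×2.5×3.03² = 66.076725 rad
Total revolutions = θ/(2π) = 66.076725/(2π) = 10.52
Complete revolutions = ⌊10.52⌋ = 10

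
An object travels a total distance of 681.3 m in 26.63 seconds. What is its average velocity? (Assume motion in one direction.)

v_avg = Δd / Δt = 681.3 / 26.63 = 25.58 m/s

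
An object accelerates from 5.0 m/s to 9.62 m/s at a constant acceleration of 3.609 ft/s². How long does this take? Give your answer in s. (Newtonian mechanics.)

a = 3.609 ft/s² × 0.3048 = 1.10002 m/s²
t = (v - v₀) / a = (9.62 - 5.0) / 1.10002 = 4.2 s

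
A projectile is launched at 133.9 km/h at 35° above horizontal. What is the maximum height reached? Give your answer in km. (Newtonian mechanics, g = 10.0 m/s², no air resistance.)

v₀ = 133.9 km/h × 0.2777777777777778 = 37.1944 m/s
H = v₀² × sin²(θ) / (2g) = 37.1944² × sin(35°)² / (2 × 10.0) = 1383.42 × 0.32899 / 20.0 = 22.7566 m
H = 22.7566 m / 1000.0 = 0.02276 km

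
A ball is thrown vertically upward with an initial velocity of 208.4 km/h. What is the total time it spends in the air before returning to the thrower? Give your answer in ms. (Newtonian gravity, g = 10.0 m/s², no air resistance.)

v₀ = 208.4 km/h × 0.2777777777777778 = 57.8889 m/s
t_total = 2 × v₀ / g = 2 × 57.8889 / 10.0 = 11.5778 s
t_total = 11.5778 s / 0.001 = 11580 ms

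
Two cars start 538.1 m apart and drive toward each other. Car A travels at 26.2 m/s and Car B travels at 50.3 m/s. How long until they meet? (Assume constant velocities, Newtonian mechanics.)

Combined speed: v_combined = 26.2 + 50.3 = 76.5 m/s
Time to meet: t = d/v_combined = 538.1/76.5 = 7.03 s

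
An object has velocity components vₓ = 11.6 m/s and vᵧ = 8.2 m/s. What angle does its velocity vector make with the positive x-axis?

θ = arctan(vᵧ/vₓ) = arctan(8.2/11.6) = 35.26°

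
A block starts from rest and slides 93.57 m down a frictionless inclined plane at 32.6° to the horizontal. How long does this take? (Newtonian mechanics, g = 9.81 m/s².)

a = g sin(θ) = 9.81 × sin(32.6°) = 5.2853 m/s²
t = √(2d/a) = √(2 × 93.57 / 5.2853) = 5.95 s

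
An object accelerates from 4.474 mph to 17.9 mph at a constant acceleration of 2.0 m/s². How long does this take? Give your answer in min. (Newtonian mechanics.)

v₀ = 4.474 mph × 0.44704 = 2.00006 m/s
v = 17.9 mph × 0.44704 = 8.00202 m/s
t = (v - v₀) / a = (8.00202 - 2.00006) / 2.0 = 3.00098 s
t = 3.00098 s / 60.0 = 0.05002 min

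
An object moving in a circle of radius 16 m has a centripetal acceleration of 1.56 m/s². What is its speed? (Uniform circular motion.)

v = √(a_c × r) = √(1.56 × 16) = 5.0 m/s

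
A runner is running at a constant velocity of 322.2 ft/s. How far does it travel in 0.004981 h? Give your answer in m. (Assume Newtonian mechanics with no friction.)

v = 322.2 ft/s × 0.3048 = 98.2066 m/s
t = 0.004981 h × 3600.0 = 17.9316 s
d = v × t = 98.2066 × 17.9316 = 1761 m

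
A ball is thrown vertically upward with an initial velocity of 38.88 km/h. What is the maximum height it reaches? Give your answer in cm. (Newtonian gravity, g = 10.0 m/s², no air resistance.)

v₀ = 38.88 km/h × 0.2777777777777778 = 10.8 m/s
h_max = v₀² / (2g) = 10.8² / (2 × 10.0) = 116.64 / 20.0 = 5.832 m
h_max = 5.832 m / 0.01 = 583.2 cm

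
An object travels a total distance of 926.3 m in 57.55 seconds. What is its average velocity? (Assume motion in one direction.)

v_avg = Δd / Δt = 926.3 / 57.55 = 16.1 m/s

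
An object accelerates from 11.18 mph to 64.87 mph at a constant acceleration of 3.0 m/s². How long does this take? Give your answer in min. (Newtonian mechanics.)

v₀ = 11.18 mph × 0.44704 = 4.99791 m/s
v = 64.87 mph × 0.44704 = 28.9995 m/s
t = (v - v₀) / a = (28.9995 - 4.99791) / 3.0 = 8.00053 s
t = 8.00053 s / 60.0 = 0.1333 min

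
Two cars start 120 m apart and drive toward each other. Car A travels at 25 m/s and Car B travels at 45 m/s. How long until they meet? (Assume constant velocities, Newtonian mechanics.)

Combined speed: v_combined = 25 + 45 = 70 m/s
Time to meet: t = d/v_combined = 120/70 = 1.71 s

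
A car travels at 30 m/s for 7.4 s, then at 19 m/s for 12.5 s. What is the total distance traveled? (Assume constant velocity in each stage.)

d₁ = v₁t₁ = 30 × 7.4 = 222.0 m
d₂ = v₂t₂ = 19 × 12.5 = 237.5 m
d_total = 222.0 + 237.5 = 459.5 m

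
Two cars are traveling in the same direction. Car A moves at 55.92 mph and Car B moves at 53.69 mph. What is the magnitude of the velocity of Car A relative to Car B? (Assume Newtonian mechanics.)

v_rel = |v_A - v_B| = |55.92 - 53.69| = 2.23 mph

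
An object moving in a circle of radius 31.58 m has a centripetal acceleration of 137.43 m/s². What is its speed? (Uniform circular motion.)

v = √(a_c × r) = √(137.43 × 31.58) = 65.88 m/s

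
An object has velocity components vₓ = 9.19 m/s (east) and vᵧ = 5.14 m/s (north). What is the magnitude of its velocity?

|v| = √(vₓ² + vᵧ²) = √(9.19² + 5.14²) = √(110.8757) = 10.53 m/s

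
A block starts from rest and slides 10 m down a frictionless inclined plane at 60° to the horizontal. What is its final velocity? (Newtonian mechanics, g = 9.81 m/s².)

a = g sin(θ) = 9.81 × sin(60°) = 8.4957 m/s²
v = √(2ad) = √(2 × 8.4957 × 10) = 13.04 m/s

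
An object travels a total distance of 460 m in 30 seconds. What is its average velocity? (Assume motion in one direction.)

v_avg = Δd / Δt = 460 / 30 = 15.33 m/s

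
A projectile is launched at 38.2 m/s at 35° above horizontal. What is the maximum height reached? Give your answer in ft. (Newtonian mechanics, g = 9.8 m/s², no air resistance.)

H = v₀² × sin²(θ) / (2g) = 38.2² × sin(35°)² / (2 × 9.8) = 1459.24 × 0.32899 / 19.6 = 24.4936 m
H = 24.4936 m / 0.3048 = 80.36 ft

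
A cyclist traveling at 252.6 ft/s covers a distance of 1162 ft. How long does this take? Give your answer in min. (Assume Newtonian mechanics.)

d = 1162 ft × 0.3048 = 354.178 m
v = 252.6 ft/s × 0.3048 = 76.9925 m/s
t = d / v = 354.178 / 76.9925 = 4.60016 s
t = 4.60016 s / 60.0 = 0.07667 min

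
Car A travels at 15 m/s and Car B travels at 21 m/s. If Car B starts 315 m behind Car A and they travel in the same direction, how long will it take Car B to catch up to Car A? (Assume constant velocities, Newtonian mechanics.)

Relative speed: v_rel = 21 - 15 = 6 m/s
Time to catch: t = d₀/v_rel = 315/6 = 52.5 s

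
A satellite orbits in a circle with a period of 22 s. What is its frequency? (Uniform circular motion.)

f = 1/T = 1/22 = 0.0455 Hz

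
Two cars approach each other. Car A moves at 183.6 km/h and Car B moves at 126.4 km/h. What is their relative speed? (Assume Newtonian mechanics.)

v_rel = v_A + v_B = 183.6 + 126.4 = 310.0 km/h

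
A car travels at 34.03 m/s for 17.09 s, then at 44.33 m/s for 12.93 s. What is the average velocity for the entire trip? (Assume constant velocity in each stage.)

d₁ = v₁t₁ = 34.03 × 17.09 = 581.5727 m
d₂ = v₂t₂ = 44.33 × 12.93 = 573.1869 m
d_total = 1154.7596 m, t_total = 30.02 s
v_avg = d_total/t_total = 1154.7596/30.02 = 38.47 m/s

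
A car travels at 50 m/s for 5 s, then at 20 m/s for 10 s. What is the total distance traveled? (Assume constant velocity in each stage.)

d₁ = v₁t₁ = 50 × 5 = 250 m
d₂ = v₂t₂ = 20 × 10 = 200 m
d_total = 250 + 200 = 450 m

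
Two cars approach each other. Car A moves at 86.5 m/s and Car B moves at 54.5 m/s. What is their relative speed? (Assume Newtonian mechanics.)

v_rel = v_A + v_B = 86.5 + 54.5 = 141.0 m/s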